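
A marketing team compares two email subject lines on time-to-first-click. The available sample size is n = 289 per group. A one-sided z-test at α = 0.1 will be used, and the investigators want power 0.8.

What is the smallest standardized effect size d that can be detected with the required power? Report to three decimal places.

Need Φ(δ − 1.282) = 0.8, so δ = 1.282 + 0.842 = 2.123.
δ = d·√(n/2) ⇒ d = δ/√(n/2) = 2.123/√(289/2) = 0.1766.

d ≈ 0.177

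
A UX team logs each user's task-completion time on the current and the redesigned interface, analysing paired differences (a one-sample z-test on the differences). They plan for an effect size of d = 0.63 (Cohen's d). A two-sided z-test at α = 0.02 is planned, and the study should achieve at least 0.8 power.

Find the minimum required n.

n = 26

Set Φ(δ − 2.326) = 0.8; then δ − 2.326 = Φ⁻¹(0.8) = 0.842, giving δ = 3.168.
(For δ > 0 the lower-tail rejection region contributes negligibly to power, so the one-term inversion is standard.)
δ = d·√n ⇒ n = (δ/d)² = (3.168 / 0.63)² = 25.29.
Round up to the next whole unit.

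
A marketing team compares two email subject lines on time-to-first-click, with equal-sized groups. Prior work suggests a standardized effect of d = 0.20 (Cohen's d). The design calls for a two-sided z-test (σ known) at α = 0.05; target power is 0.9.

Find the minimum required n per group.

For power 0.9 need Φ(δ − z_{0.025}) = 0.9, so δ = z_{0.025} + z_{0.10} = 1.960 + 1.282 = 3.242.
(The Φ(−δ − z_{α/2}) term is vanishingly small for δ > 0 and is dropped in the standard sample-size formula.)
δ = d·√(n/2) ⇒ n = 2(δ/d)² = 2 × (3.242 / 0.20)² = 525.37.
Round up to the next whole unit.

n = 526 per group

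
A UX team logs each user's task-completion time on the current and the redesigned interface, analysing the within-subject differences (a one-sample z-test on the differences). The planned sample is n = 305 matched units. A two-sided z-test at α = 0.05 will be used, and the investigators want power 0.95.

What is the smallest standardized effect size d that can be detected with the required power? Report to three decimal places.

d ≈ 0.206

Need Φ(δ − 1.960) = 0.95, so δ = 1.960 + 1.645 = 3.605.
(The second rejection-region term Φ(−δ − z_{α/2}) is negligible and dropped.)
δ = d·√n ⇒ d = δ/√n = 3.605/√305 = 0.2064.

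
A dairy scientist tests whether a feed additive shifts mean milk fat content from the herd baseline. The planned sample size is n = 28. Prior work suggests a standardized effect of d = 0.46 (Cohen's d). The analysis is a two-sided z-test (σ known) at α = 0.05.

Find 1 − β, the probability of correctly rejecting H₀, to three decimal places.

Power ≈ 0.682

Noncentrality parameter: δ = d·√n = 0.46 × √28 = 2.4341
Critical value for a two-sided test at α = 0.05: z_{α/2} = 1.960.
Power = Φ(δ − 1.960) + Φ(−δ − 1.960) = Φ(0.474) + Φ(-4.394) = 0.6823 + 0.0000 = 0.6823.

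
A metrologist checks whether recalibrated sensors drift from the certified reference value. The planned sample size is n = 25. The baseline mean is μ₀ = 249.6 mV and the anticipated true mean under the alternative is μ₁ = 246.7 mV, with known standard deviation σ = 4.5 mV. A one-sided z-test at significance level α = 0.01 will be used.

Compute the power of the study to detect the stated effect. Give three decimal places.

Standardized effect: d = |μ₁ − μ₀| / σ = |246.7 − 249.6| / 4.5 = 0.6444
Noncentrality parameter: δ = d·√n = 0.6444 × √25 = 3.2222
One-sided α = 0.01 → critical value z_{0.01} = 2.326.
Power = P(Z > 2.326 − δ) = Φ(0.896) = 0.8148.

Power ≈ 0.815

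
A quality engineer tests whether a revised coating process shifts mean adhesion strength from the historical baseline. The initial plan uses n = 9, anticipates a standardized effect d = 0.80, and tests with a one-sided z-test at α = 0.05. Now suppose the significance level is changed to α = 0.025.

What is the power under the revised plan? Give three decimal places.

Power ≈ 0.670

δ = d·√n = 0.80 × √9 = 2.4000 (unchanged). New critical value: z_{0.025} = 1.960.
Revised power = P(Z > 1.960 − δ) = Φ(0.440) = 0.6700.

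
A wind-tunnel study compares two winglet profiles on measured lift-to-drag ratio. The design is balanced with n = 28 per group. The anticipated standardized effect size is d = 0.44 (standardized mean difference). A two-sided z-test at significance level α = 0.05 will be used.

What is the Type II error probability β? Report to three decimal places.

Noncentrality parameter: δ = d·√(n/2) = 0.44 × √(28/2) = 1.6463
Two-sided α = 0.05 → critical value z_{0.025} = 1.960.
Power = Φ(δ − 1.960) + Φ(−δ − 1.960) = Φ(-0.314) + Φ(-3.606) = 0.3769 + 0.0002 = 0.3771.
Type II error: β = 1 − power = 1 − 0.3771 = 0.6229.

β ≈ 0.623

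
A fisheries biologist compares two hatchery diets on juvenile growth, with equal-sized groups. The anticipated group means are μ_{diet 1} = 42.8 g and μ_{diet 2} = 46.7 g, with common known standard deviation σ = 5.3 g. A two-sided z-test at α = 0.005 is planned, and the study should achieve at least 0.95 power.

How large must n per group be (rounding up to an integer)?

n = 74 per group

Standardized effect: d = |μ_{diet 1} − μ_{diet 2}| / σ = |42.8 − 46.7| / 5.3 = 0.7358
Set Φ(δ − 2.807) = 0.95; then δ − 2.807 = Φ⁻¹(0.95) = 1.645, giving δ = 4.452.
(For δ > 0 the lower-tail rejection region contributes negligibly to power, so the one-term inversion is standard.)
δ = d·√(n/2) ⇒ n = 2(δ/d)² = 2 × (4.452 / 0.7358)² = 73.21.
Round up to the next whole unit.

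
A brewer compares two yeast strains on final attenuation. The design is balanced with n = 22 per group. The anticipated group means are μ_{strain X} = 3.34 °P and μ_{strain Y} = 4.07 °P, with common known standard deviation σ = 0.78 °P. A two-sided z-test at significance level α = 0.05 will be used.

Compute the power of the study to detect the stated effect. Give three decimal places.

Power ≈ 0.874

Standardized effect: d = |μ_{strain X} − μ_{strain Y}| / σ = |3.34 − 4.07| / 0.78 = 0.9359
Noncentrality parameter: δ = d·√(n/2) = 0.9359 × √(22/2) = 3.1040
Two-sided α = 0.05 → critical value z_{0.025} = 1.960.
Power = Φ(δ − 1.960) + Φ(−δ − 1.960) = Φ(1.144) + Φ(-5.064) = 0.8737 + 0.0000 = 0.8737.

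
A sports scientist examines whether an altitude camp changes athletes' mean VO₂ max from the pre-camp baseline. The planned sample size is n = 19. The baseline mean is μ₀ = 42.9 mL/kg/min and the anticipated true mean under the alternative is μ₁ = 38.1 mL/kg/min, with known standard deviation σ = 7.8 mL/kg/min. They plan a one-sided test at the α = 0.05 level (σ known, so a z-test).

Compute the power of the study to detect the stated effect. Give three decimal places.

Standardized effect: d = |μ₁ − μ₀| / σ = |38.1 − 42.9| / 7.8 = 0.6154
Noncentrality parameter: δ = d·√n = 0.6154 × √19 = 2.6824
Critical value for a one-sided test at α = 0.05: z_α = 1.645.
Power = Φ(δ − 1.645) = Φ(1.038) = 0.8503.

Power ≈ 0.850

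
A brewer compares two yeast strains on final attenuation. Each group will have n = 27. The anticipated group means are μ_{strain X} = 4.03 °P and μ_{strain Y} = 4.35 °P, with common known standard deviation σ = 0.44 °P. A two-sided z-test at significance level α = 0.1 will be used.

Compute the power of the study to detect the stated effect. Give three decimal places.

Power ≈ 0.848

Standardized effect: d = |μ_{strain X} − μ_{strain Y}| / σ = |4.03 − 4.35| / 0.44 = 0.7273
Noncentrality parameter: δ = d·√(n/2) = 0.7273 × √(27/2) = 2.6722
Two-sided α = 0.1 → critical value z_{0.05} = 1.645.
Power = Φ(δ − 1.645) + Φ(−δ − 1.645) = Φ(1.027) + Φ(-4.317) = 0.8479 + 0.0000 = 0.8479.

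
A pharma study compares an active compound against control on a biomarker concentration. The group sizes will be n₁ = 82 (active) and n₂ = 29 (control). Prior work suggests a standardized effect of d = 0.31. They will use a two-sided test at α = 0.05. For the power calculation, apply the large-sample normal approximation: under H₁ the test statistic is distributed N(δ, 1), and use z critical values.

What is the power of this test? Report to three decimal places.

Power ≈ 0.300

Noncentrality parameter: δ = d / √(1/n₁ + 1/n₂) = 0.31 / √(1/82 + 1/29) = 1.4348
Two-sided α = 0.05 → critical value z_{0.025} = 1.960.
Power = Φ(δ − 1.960) + Φ(−δ − 1.960) = Φ(-0.525) + Φ(-3.395) = 0.2998 + 0.0003 = 0.3001.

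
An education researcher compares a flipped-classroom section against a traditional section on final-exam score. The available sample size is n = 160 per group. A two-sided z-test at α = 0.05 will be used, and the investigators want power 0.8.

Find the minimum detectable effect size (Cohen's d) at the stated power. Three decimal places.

Required noncentrality: δ = z_{0.025} + z_{0.20} = 1.960 + 0.842 = 2.802.
(The second rejection-region term Φ(−δ − z_{α/2}) is negligible and dropped.)
δ = d·√(n/2) ⇒ d = δ/√(n/2) = 2.802/√(160/2) = 0.3132.

d ≈ 0.313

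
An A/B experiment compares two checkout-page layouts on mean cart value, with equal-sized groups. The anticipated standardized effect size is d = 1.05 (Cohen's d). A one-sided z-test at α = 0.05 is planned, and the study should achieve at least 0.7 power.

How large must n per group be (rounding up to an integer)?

For power 0.7 need Φ(δ − z_{0.05}) = 0.7, so δ = z_{0.05} + z_{0.30} = 1.645 + 0.524 = 2.169.
δ = d·√(n/2) ⇒ n = 2(δ/d)² = 2 × (2.169 / 1.05)² = 8.54.
Rounding up, n = 9 per group.

n = 9 per group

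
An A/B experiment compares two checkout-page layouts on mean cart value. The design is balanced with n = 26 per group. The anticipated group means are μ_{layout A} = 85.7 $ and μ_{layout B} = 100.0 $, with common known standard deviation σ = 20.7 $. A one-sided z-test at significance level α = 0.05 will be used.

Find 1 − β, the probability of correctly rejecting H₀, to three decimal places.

Standardized effect: d = |μ_{layout A} − μ_{layout B}| / σ = |85.7 − 100.0| / 20.7 = 0.6908
Noncentrality parameter: λ = d·√(n/2) = 0.6908 × √(26/2) = 2.4908
One-sided α = 0.05 → critical value z_{0.05} = 1.645.
Power = Φ(λ − 1.645) = Φ(0.846) = 0.8012.

Power ≈ 0.801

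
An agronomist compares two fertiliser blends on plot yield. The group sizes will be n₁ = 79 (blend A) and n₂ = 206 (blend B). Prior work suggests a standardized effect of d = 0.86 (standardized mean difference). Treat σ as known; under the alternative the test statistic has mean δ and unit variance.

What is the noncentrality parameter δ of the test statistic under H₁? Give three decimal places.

δ ≈ 6.499

The noncentrality parameter scales effect size by the design's sample-size factor: δ = d / √(1/n₁ + 1/n₂) = 0.86 / √(1/79 + 1/206) = 6.4987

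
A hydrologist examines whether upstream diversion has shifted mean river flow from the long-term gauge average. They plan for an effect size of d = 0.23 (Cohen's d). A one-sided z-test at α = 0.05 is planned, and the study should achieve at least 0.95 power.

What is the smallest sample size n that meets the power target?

Set Φ(δ − 1.645) = 0.95; then δ − 1.645 = Φ⁻¹(0.95) = 1.645, giving δ = 3.290.
δ = d·√n ⇒ n = (δ/d)² = (3.290 / 0.23)² = 204.58.
Rounding up, n = 205.

n = 205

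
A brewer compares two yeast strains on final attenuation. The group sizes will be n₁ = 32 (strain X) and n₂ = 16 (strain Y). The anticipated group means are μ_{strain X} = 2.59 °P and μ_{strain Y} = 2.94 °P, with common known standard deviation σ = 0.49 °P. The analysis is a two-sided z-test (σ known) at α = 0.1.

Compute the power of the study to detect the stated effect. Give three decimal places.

Standardized effect: d = |μ_{strain X} − μ_{strain Y}| / σ = |2.59 − 2.94| / 0.49 = 0.7143
Noncentrality parameter: δ = d / √(1/n₁ + 1/n₂) = 0.7143 / √(1/32 + 1/16) = 2.3328
Two-sided α = 0.1 → critical value z_{0.05} = 1.645.
Power = Φ(δ − 1.645) + Φ(−δ − 1.645) = Φ(0.688) + Φ(-3.978) = 0.7543 + 0.0000 = 0.7543.

Power ≈ 0.754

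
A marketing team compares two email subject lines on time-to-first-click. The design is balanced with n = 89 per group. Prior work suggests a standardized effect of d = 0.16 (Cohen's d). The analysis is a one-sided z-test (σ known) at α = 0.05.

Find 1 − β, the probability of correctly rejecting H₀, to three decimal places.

Noncentrality parameter: δ = d·√(n/2) = 0.16 × √(89/2) = 1.0673
One-sided α = 0.05 → critical value z_{0.05} = 1.645.
Power = Φ(δ − 1.645) = Φ(-0.578) = 0.2818.

Power ≈ 0.282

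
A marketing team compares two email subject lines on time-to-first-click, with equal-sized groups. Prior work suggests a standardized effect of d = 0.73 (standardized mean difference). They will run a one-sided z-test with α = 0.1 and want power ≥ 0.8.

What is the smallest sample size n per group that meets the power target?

n = 17 per group

Set Φ(δ − 1.282) = 0.8; then δ − 1.282 = Φ⁻¹(0.8) = 0.842, giving δ = 2.123.
δ = d·√(n/2) ⇒ n = 2(δ/d)² = 2 × (2.123 / 0.73)² = 16.92.
Rounding up, n = 17 per group.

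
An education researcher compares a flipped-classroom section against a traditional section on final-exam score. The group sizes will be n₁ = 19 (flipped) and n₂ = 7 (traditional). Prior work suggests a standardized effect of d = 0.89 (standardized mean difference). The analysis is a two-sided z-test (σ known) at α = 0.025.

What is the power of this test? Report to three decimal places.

Noncentrality parameter: δ = d / √(1/n₁ + 1/n₂) = 0.89 / √(1/19 + 1/7) = 2.0129
Critical value for a two-sided test at α = 0.025: z_{α/2} = 2.241.
Power = Φ(δ − 2.241) + Φ(−δ − 2.241) = Φ(-0.228) + Φ(-4.254) = 0.4096 + 0.0000 = 0.4097.

Power ≈ 0.410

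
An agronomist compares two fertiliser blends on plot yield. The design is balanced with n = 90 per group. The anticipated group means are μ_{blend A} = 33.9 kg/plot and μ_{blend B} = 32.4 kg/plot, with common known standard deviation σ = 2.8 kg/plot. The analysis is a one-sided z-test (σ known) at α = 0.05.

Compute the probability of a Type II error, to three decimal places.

Standardized effect: d = |μ_{blend A} − μ_{blend B}| / σ = |33.9 − 32.4| / 2.8 = 0.5357
Noncentrality parameter: δ = d·√(n/2) = 0.5357 × √(90/2) = 3.5937
One-sided α = 0.05 → critical value z_{0.05} = 1.645.
Power = Φ(δ − 1.645) = Φ(1.949) = 0.9743.
Type II error: β = 1 − power = 1 − 0.9743 = 0.0257.

β ≈ 0.026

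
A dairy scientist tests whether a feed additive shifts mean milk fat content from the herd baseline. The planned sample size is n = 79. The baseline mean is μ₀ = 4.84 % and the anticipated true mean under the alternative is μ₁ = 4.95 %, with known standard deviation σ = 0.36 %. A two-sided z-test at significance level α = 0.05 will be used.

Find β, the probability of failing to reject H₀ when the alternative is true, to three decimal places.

β ≈ 0.225

Standardized effect: d = |μ₁ − μ₀| / σ = |4.95 − 4.84| / 0.36 = 0.3056
Noncentrality parameter: δ = d·√n = 0.3056 × √79 = 2.7158
Critical value for a two-sided test at α = 0.05: z_{α/2} = 1.960.
Power = Φ(δ − 1.960) + Φ(−δ − 1.960) = Φ(0.756) + Φ(-4.676) = 0.7751 + 0.0000 = 0.7751.
Type II error: β = 1 − power = 1 − 0.7751 = 0.2249.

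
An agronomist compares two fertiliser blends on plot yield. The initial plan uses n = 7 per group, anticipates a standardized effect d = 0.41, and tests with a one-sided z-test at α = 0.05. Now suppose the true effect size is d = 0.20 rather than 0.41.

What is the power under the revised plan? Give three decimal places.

Power ≈ 0.102

With d = 0.20: δ = d·√(n/2) = 0.20 × √(7/2) = 0.3742. Critical value z_{0.05} = 1.645.
Revised power = Φ(δ − 1.645) = Φ(-1.271) = 0.1019.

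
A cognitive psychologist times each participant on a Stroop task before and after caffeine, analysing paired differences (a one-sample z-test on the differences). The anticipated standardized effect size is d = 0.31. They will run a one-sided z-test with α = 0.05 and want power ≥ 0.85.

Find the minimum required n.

Set Φ(δ − 1.645) = 0.85; then δ − 1.645 = Φ⁻¹(0.85) = 1.036, giving δ = 2.681.
δ = d·√n ⇒ n = (δ/d)² = (2.681 / 0.31)² = 74.81.
Round up to the next whole unit.

n = 75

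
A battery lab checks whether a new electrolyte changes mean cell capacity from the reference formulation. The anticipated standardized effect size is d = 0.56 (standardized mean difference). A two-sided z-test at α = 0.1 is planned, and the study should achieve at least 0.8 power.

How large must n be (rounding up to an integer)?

For power 0.8 need Φ(δ − z_{0.05}) = 0.8, so δ = z_{0.05} + z_{0.20} = 1.645 + 0.842 = 2.486.
(Ignoring the negligible lower-tail rejection probability gives the usual closed-form inversion.)
δ = d·√n ⇒ n = (δ/d)² = (2.486 / 0.56)² = 19.71.
Rounding up, n = 20.

n = 20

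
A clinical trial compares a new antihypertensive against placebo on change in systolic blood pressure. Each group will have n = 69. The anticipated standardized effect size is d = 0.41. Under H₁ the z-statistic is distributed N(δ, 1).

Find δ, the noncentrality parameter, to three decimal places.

δ = d·√(n/2) = 0.41 × √(69/2) = 2.4082

δ ≈ 2.408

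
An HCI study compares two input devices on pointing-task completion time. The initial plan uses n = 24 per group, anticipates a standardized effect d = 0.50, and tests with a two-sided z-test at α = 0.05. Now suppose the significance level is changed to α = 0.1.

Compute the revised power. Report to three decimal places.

Power ≈ 0.535

δ = d·√(n/2) = 0.50 × √(24/2) = 1.7321 (unchanged). New critical value: z_{0.05} = 1.645.
Revised power = Φ(δ − 1.645) + Φ(−δ − 1.645) = Φ(0.087) + Φ(-3.377) = 0.5347 + 0.0004 = 0.5351.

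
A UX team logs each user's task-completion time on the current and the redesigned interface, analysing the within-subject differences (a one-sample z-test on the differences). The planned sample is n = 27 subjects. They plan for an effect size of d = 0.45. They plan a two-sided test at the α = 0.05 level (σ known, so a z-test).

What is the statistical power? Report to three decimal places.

Power ≈ 0.647

Noncentrality parameter: δ = d·√n = 0.45 × √27 = 2.3383
Critical value for a two-sided test at α = 0.05: z_{α/2} = 1.960.
Power = Φ(δ − 1.960) + Φ(−δ − 1.960) = Φ(0.378) + Φ(-4.298) = 0.6474 + 0.0000 = 0.6474.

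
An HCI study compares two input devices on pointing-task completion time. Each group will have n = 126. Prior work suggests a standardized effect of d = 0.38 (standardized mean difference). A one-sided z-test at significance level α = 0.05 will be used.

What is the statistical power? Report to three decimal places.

Power ≈ 0.915

Noncentrality parameter: δ = d·√(n/2) = 0.38 × √(126/2) = 3.0162
One-sided α = 0.05 → critical value z_{0.05} = 1.645.
Power = Φ(δ − 1.645) = Φ(1.371) = 0.9149.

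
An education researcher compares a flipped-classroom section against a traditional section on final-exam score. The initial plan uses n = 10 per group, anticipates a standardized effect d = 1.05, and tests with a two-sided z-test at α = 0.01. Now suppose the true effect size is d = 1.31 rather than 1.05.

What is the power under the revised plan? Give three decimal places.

With d = 1.31: δ = d·√(n/2) = 1.31 × √(10/2) = 2.9292. Critical value z_{0.005} = 2.576.
Revised power = Φ(δ − 2.576) + Φ(−δ − 2.576) = Φ(0.353) + Φ(-5.505) = 0.6381 + 0.0000 = 0.6381.

Power ≈ 0.638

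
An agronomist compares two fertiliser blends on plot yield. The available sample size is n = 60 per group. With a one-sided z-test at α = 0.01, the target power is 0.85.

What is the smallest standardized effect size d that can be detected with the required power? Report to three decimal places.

d ≈ 0.614

Required noncentrality: δ = z_{0.01} + z_{0.15} = 2.326 + 1.036 = 3.363.
δ = d·√(n/2) ⇒ d = δ/√(n/2) = 3.363/√(60/2) = 0.6140.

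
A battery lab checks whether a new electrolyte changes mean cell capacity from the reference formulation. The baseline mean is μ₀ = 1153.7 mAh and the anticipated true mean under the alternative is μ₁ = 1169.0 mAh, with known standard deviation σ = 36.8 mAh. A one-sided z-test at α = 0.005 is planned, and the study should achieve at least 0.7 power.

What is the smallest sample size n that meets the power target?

n = 56

Standardized effect: d = |μ₁ − μ₀| / σ = |1169.0 − 1153.7| / 36.8 = 0.4158
Set Φ(δ − 2.576) = 0.7; then δ − 2.576 = Φ⁻¹(0.7) = 0.524, giving δ = 3.100.
δ = d·√n ⇒ n = (δ/d)² = (3.100 / 0.4158)² = 55.60.
Round up to the next whole unit.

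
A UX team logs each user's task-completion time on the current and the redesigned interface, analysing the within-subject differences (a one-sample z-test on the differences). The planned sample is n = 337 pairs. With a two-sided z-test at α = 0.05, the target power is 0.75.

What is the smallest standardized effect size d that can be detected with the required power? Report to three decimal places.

d ≈ 0.144

Required noncentrality: δ = z_{0.025} + z_{0.25} = 1.960 + 0.674 = 2.634.
(The second rejection-region term Φ(−δ − z_{α/2}) is negligible and dropped.)
δ = d·√n ⇒ d = δ/√n = 2.634/√337 = 0.1435.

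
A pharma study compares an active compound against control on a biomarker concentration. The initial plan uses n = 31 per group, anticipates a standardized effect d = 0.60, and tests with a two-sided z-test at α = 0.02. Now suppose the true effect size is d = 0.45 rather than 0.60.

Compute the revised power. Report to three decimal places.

Power ≈ 0.290

With d = 0.45: δ = d·√(n/2) = 0.45 × √(31/2) = 1.7717. Critical value z_{0.01} = 2.326.
Revised power = Φ(δ − 2.326) + Φ(−δ − 2.326) = Φ(-0.555) + Φ(-4.098) = 0.2896 + 0.0000 = 0.2896.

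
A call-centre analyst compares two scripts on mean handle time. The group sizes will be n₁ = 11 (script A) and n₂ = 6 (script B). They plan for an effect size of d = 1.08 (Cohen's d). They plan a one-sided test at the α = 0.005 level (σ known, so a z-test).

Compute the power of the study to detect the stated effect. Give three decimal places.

Noncentrality parameter: δ = d / √(1/n₁ + 1/n₂) = 1.08 / √(1/11 + 1/6) = 2.1280
Critical value for a one-sided test at α = 0.005: z_α = 2.576.
Power = P(Z > 2.576 − δ) = Φ(-0.448) = 0.3271.

Power ≈ 0.327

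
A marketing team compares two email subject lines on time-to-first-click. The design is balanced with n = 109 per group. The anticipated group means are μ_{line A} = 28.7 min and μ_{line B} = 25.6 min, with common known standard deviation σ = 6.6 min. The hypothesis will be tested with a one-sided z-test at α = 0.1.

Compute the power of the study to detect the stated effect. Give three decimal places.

Power ≈ 0.986

Standardized effect: d = |μ_{line A} − μ_{line B}| / σ = |28.7 − 25.6| / 6.6 = 0.4697
Noncentrality parameter: δ = d·√(n/2) = 0.4697 × √(109/2) = 3.4675
One-sided α = 0.1 → critical value z_{0.1} = 1.282.
Power = Φ(δ − 1.282) = Φ(2.186) = 0.9856.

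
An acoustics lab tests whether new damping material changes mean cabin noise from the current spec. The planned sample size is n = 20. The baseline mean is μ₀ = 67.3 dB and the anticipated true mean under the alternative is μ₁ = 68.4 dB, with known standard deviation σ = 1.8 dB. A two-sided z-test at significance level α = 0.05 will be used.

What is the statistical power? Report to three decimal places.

Standardized effect: d = |μ₁ − μ₀| / σ = |68.4 − 67.3| / 1.8 = 0.6111
Noncentrality parameter: δ = d·√n = 0.6111 × √20 = 2.7330
Critical value for a two-sided test at α = 0.05: z_{α/2} = 1.960.
Power = Φ(δ − 1.960) + Φ(−δ − 1.960) = Φ(0.773) + Φ(-4.693) = 0.7802 + 0.0000 = 0.7802.

Power ≈ 0.780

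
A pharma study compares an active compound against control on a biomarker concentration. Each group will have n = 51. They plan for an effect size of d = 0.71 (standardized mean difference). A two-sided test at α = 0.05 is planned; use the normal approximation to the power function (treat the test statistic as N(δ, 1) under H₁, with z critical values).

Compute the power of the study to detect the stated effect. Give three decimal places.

Power ≈ 0.948

Noncentrality parameter: δ = d·√(n/2) = 0.71 × √(51/2) = 3.5853
Critical value for a two-sided test at α = 0.05: z_{α/2} = 1.960.
Power = Φ(δ − 1.960) + Φ(−δ − 1.960) = Φ(1.625) + Φ(-5.545) = 0.9480 + 0.0000 = 0.9480.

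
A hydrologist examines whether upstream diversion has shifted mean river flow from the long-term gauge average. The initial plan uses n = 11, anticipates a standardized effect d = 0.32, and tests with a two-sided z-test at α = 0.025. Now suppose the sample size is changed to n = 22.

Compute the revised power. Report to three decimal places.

Power ≈ 0.230

With n = 22: δ = d·√n = 0.32 × √22 = 1.5009. Critical value z_{0.0125} = 2.241.
Revised power = Φ(δ − 2.241) + Φ(−δ − 2.241) = Φ(-0.740) + Φ(-3.742) = 0.2295 + 0.0001 = 0.2296.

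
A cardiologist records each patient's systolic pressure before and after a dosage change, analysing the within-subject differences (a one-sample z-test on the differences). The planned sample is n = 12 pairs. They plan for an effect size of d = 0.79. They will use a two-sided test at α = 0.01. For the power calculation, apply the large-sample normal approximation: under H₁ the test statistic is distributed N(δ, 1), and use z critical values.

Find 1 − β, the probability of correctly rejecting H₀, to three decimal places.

Noncentrality parameter: δ = d·√n = 0.79 × √12 = 2.7366
Two-sided α = 0.01 → critical value z_{0.005} = 2.576.
Power = Φ(δ − 2.576) + Φ(−δ − 2.576) = Φ(0.161) + Φ(-5.312) = 0.5639 + 0.0000 = 0.5639.

Power ≈ 0.564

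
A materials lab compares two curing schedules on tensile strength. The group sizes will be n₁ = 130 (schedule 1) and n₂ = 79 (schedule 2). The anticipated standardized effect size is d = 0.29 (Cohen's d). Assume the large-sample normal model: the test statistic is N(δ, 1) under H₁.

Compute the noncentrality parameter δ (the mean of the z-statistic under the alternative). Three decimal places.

δ ≈ 2.033

The noncentrality parameter scales effect size by the design's sample-size factor: δ = d / √(1/n₁ + 1/n₂) = 0.29 / √(1/130 + 1/79) = 2.0329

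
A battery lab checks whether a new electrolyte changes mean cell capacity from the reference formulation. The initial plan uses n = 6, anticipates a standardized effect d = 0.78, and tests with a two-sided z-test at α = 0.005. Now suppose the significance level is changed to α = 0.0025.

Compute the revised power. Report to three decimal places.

Power ≈ 0.133

δ = d·√n = 0.78 × √6 = 1.9106 (unchanged). New critical value: z_{0.0013} = 3.023.
Revised power = Φ(δ − 3.023) + Φ(−δ − 3.023) = Φ(-1.113) + Φ(-4.934) = 0.1329 + 0.0000 = 0.1329.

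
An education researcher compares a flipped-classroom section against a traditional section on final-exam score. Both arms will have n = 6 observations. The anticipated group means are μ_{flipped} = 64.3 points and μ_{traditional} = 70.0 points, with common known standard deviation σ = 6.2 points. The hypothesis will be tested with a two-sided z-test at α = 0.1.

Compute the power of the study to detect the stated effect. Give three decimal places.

Power ≈ 0.480

Standardized effect: d = |μ_{flipped} − μ_{traditional}| / σ = |64.3 − 70.0| / 6.2 = 0.9194
Noncentrality parameter: δ = d·√(n/2) = 0.9194 × √(6/2) = 1.5924
Two-sided α = 0.1 → critical value z_{0.05} = 1.645.
Power = Φ(δ − 1.645) + Φ(−δ − 1.645) = Φ(-0.052) + Φ(-3.237) = 0.4791 + 0.0006 = 0.4797.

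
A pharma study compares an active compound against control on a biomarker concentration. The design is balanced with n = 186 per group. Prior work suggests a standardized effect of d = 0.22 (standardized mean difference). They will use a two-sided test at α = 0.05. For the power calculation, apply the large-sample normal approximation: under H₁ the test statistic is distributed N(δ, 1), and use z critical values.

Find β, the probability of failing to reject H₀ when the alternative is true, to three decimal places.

Noncentrality parameter: δ = d·√(n/2) = 0.22 × √(186/2) = 2.1216
Two-sided α = 0.05 → critical value z_{0.025} = 1.960.
Power = Φ(δ − 1.960) + Φ(−δ − 1.960) = Φ(0.162) + Φ(-4.082) = 0.5642 + 0.0000 = 0.5642.
Type II error: β = 1 − power = 1 − 0.5642 = 0.4358.

β ≈ 0.436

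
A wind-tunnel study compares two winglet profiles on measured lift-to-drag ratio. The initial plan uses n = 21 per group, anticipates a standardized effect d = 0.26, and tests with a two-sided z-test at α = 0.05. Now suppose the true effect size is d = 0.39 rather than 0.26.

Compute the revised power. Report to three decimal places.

Power ≈ 0.244

With d = 0.39: δ = d·√(n/2) = 0.39 × √(21/2) = 1.2637. Critical value z_{0.025} = 1.960.
Revised power = Φ(δ − 1.960) + Φ(−δ − 1.960) = Φ(-0.696) + Φ(-3.224) = 0.2431 + 0.0006 = 0.2438.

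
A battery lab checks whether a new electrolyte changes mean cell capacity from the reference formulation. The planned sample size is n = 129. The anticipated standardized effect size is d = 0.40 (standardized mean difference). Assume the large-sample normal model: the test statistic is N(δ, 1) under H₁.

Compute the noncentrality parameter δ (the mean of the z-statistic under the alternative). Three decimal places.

δ ≈ 4.543

The noncentrality parameter scales effect size by the design's sample-size factor: δ = d·√n = 0.40 × √129 = 4.5431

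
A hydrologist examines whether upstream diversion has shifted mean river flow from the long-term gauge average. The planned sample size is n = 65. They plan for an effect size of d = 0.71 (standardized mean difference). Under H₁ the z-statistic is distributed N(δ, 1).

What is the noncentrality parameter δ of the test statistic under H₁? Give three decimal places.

The noncentrality parameter scales effect size by the design's sample-size factor: δ = d·√n = 0.71 × √65 = 5.7242

δ ≈ 5.724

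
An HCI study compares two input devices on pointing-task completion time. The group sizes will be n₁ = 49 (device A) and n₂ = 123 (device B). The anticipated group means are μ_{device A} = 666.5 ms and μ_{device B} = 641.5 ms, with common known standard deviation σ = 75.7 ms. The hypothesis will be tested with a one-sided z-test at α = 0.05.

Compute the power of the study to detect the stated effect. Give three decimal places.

Standardized effect: d = |μ_{device A} − μ_{device B}| / σ = |666.5 − 641.5| / 75.7 = 0.3303
Noncentrality parameter: δ = d / √(1/n₁ + 1/n₂) = 0.3303 / √(1/49 + 1/123) = 1.9549
Critical value for a one-sided test at α = 0.05: z_α = 1.645.
Power = Φ(δ − 1.645) = Φ(0.310) = 0.6217.

Power ≈ 0.622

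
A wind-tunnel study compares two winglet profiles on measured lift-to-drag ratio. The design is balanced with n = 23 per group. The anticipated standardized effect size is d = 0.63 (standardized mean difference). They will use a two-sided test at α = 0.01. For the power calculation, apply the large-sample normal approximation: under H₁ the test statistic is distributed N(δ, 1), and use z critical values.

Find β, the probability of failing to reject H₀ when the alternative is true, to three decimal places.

β ≈ 0.670

Noncentrality parameter: δ = d·√(n/2) = 0.63 × √(23/2) = 2.1364
Critical value for a two-sided test at α = 0.01: z_{α/2} = 2.576.
Power = Φ(δ − 2.576) + Φ(−δ − 2.576) = Φ(-0.439) + Φ(-4.712) = 0.3302 + 0.0000 = 0.3302.
Type II error: β = 1 − power = 1 − 0.3302 = 0.6698.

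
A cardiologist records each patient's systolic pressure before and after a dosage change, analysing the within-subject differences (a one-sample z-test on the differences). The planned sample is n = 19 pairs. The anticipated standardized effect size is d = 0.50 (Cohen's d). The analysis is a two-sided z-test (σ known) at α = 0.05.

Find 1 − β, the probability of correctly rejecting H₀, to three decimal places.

Noncentrality parameter: λ = d·√n = 0.50 × √19 = 2.1794
Critical value for a two-sided test at α = 0.05: z_{α/2} = 1.960.
Power = Φ(λ − 1.960) + Φ(−λ − 1.960) = Φ(0.219) + Φ(-4.139) = 0.5869 + 0.0000 = 0.5869.

Power ≈ 0.587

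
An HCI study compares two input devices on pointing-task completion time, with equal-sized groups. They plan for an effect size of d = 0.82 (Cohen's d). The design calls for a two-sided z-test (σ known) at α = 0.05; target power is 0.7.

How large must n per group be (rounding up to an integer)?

For power 0.7 need Φ(δ − z_{0.025}) = 0.7, so δ = z_{0.025} + z_{0.30} = 1.960 + 0.524 = 2.484.
(For δ > 0 the lower-tail rejection region contributes negligibly to power, so the one-term inversion is standard.)
δ = d·√(n/2) ⇒ n = 2(δ/d)² = 2 × (2.484 / 0.82)² = 18.36.
Round up to the next whole unit.

n = 19 per group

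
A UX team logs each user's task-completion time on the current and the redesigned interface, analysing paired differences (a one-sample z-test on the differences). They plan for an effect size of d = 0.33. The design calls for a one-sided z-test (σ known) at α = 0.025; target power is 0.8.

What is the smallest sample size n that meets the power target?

n = 73

For power 0.8 need Φ(δ − z_{0.025}) = 0.8, so δ = z_{0.025} + z_{0.20} = 1.960 + 0.842 = 2.802.
δ = d·√n ⇒ n = (δ/d)² = (2.802 / 0.33)² = 72.07.
Round up to the next whole unit.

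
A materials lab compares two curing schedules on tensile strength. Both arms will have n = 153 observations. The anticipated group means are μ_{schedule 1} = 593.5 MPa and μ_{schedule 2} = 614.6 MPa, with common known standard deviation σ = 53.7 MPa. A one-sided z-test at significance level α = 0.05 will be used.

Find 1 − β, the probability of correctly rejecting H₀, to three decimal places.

Power ≈ 0.963

Standardized effect: d = |μ_{schedule 1} − μ_{schedule 2}| / σ = |593.5 − 614.6| / 53.7 = 0.3929
Noncentrality parameter: δ = d·√(n/2) = 0.3929 × √(153/2) = 3.4367
Critical value for a one-sided test at α = 0.05: z_α = 1.645.
Power = P(Z > 1.645 − δ) = Φ(1.792) = 0.9634.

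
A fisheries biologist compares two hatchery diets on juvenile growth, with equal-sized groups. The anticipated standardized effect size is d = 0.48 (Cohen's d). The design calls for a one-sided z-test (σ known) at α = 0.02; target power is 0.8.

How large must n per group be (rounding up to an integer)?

n = 73 per group

For power 0.8 need Φ(δ − z_{0.02}) = 0.8, so δ = z_{0.02} + z_{0.20} = 2.054 + 0.842 = 2.895.
δ = d·√(n/2) ⇒ n = 2(δ/d)² = 2 × (2.895 / 0.48)² = 72.77.
Round up to the next whole unit.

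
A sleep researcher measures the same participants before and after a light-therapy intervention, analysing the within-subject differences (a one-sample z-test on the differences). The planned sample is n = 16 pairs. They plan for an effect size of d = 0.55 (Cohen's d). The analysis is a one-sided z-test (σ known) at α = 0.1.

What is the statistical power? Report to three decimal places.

Noncentrality parameter: δ = d·√n = 0.55 × √16 = 2.2000
One-sided α = 0.1 → critical value z_{0.1} = 1.282.
Power = Φ(δ − 1.282) = Φ(0.918) = 0.8208.

Power ≈ 0.821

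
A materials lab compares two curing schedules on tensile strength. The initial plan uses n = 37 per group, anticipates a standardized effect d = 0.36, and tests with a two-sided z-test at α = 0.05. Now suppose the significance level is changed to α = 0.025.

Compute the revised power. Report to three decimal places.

δ = d·√(n/2) = 0.36 × √(37/2) = 1.5484 (unchanged). New critical value: z_{0.0125} = 2.241.
Revised power = Φ(δ − 2.241) + Φ(−δ − 2.241) = Φ(-0.693) + Φ(-3.790) = 0.2442 + 0.0001 = 0.2442.

Power ≈ 0.244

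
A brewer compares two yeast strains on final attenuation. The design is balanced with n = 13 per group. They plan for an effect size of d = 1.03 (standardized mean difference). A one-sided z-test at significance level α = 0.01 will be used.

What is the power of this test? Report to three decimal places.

Power ≈ 0.618

Noncentrality parameter: δ = d·√(n/2) = 1.03 × √(13/2) = 2.6260
One-sided α = 0.01 → critical value z_{0.01} = 2.326.
Power = Φ(δ − 2.326) = Φ(0.300) = 0.6178.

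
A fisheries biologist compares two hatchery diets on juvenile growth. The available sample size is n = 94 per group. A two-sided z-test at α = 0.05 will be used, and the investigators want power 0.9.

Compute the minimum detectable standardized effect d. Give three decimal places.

d ≈ 0.473

Need Φ(δ − 1.960) = 0.9, so δ = 1.960 + 1.282 = 3.242.
(The second rejection-region term Φ(−δ − z_{α/2}) is negligible and dropped.)
δ = d·√(n/2) ⇒ d = δ/√(n/2) = 3.242/√(94/2) = 0.4728.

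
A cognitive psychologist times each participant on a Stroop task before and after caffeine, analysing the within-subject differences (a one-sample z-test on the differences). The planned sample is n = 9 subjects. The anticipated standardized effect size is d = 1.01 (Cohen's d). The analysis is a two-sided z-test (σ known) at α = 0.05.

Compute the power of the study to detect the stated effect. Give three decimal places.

Noncentrality parameter: δ = d·√n = 1.01 × √9 = 3.0300
Two-sided α = 0.05 → critical value z_{0.025} = 1.960.
Power = Φ(δ − 1.960) + Φ(−δ − 1.960) = Φ(1.070) + Φ(-4.990) = 0.8577 + 0.0000 = 0.8577.

Power ≈ 0.858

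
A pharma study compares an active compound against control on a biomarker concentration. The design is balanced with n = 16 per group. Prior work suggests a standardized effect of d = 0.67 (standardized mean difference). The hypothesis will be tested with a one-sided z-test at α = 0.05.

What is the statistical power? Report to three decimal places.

Power ≈ 0.599

Noncentrality parameter: δ = d·√(n/2) = 0.67 × √(16/2) = 1.8950
One-sided α = 0.05 → critical value z_{0.05} = 1.645.
Power = Φ(δ − 1.645) = Φ(0.250) = 0.5988.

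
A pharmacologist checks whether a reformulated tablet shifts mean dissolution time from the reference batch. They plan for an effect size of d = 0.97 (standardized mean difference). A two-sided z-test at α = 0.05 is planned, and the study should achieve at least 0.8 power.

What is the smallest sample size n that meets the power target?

Set Φ(δ − 1.960) = 0.8; then δ − 1.960 = Φ⁻¹(0.8) = 0.842, giving δ = 2.802.
(For δ > 0 the lower-tail rejection region contributes negligibly to power, so the one-term inversion is standard.)
δ = d·√n ⇒ n = (δ/d)² = (2.802 / 0.97)² = 8.34.
Round up to the next whole unit.

n = 9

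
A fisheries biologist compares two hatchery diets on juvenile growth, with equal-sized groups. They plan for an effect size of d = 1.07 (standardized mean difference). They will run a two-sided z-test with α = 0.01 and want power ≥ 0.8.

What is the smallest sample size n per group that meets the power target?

For power 0.8 need Φ(δ − z_{0.005}) = 0.8, so δ = z_{0.005} + z_{0.20} = 2.576 + 0.842 = 3.417.
(For δ > 0 the lower-tail rejection region contributes negligibly to power, so the one-term inversion is standard.)
δ = d·√(n/2) ⇒ n = 2(δ/d)² = 2 × (3.417 / 1.07)² = 20.40.
Rounding up, n = 21 per group.

n = 21 per group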